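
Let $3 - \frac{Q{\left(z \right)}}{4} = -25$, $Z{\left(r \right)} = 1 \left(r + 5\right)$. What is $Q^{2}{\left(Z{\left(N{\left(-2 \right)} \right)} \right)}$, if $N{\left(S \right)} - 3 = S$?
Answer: $12544$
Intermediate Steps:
$N{\left(S \right)} = 3 + S$
$Z{\left(r \right)} = 5 + r$ ($Z{\left(r \right)} = 1 \left(5 + r\right) = 5 + r$)
$Q{\left(z \right)} = 112$ ($Q{\left(z \right)} = 12 - -100 = 12 + 100 = 112$)
$Q^{2}{\left(Z{\left(N{\left(-2 \right)} \right)} \right)} = 112^{2} = 12544$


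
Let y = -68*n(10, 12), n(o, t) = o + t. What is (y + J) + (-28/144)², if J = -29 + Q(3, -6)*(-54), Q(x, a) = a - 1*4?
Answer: -1276511/1296 ≈ -984.96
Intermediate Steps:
Q(x, a) = -4 + a (Q(x, a) = a - 4 = -4 + a)
y = -1496 (y = -68*(10 + 12) = -68*22 = -1496)
J = 511 (J = -29 + (-4 - 6)*(-54) = -29 - 10*(-54) = -29 + 540 = 511)
(y + J) + (-28/144)² = (-1496 + 511) + (-28/144)² = -985 + (-28*1/144)² = -985 + (-7/36)² = -985 + 49/1296 = -1276511/1296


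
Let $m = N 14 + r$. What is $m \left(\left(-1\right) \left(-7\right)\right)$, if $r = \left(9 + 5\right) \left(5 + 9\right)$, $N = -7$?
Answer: $686$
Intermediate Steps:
$r = 196$ ($r = 14 \cdot 14 = 196$)
$m = 98$ ($m = \left(-7\right) 14 + 196 = -98 + 196 = 98$)
$m \left(\left(-1\right) \left(-7\right)\right) = 98 \left(\left(-1\right) \left(-7\right)\right) = 98 \cdot 7 = 686$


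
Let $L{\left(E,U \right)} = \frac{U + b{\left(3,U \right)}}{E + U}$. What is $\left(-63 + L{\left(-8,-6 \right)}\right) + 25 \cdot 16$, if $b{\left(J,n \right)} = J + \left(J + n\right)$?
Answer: $\frac{2362}{7} \approx 337.43$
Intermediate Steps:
$b{\left(J,n \right)} = n + 2 J$
$L{\left(E,U \right)} = \frac{6 + 2 U}{E + U}$ ($L{\left(E,U \right)} = \frac{U + \left(U + 2 \cdot 3\right)}{E + U} = \frac{U + \left(U + 6\right)}{E + U} = \frac{U + \left(6 + U\right)}{E + U} = \frac{6 + 2 U}{E + U}$)
$\left(-63 + L{\left(-8,-6 \right)}\right) + 25 \cdot 16 = \left(-63 + \frac{2 \left(3 - 6\right)}{-8 - 6}\right) + 25 \cdot 16 = \left(-63 + 2 \frac{1}{-14} \left(-3\right)\right) + 400 = \left(-63 + 2 \left(- \frac{1}{14}\right) \left(-3\right)\right) + 400 = \left(-63 + \frac{3}{7}\right) + 400 = - \frac{438}{7} + 400 = \frac{2362}{7}$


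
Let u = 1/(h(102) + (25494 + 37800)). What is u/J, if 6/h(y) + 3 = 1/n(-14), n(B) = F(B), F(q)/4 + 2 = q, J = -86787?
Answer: -193/1060134274746 ≈ -1.8205e-10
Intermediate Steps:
F(q) = -8 + 4*q
n(B) = -8 + 4*B
h(y) = -384/193 (h(y) = 6/(-3 + 1/(-8 + 4*(-14))) = 6/(-3 + 1/(-8 - 56)) = 6/(-3 + 1/(-64)) = 6/(-3 - 1/64) = 6/(-193/64) = 6*(-64/193) = -384/193)
u = 193/12215358 (u = 1/(-384/193 + (25494 + 37800)) = 1/(-384/193 + 63294) = 1/(12215358/193) = 193/12215358 ≈ 1.5800e-5)
u/J = (193/12215358)/(-86787) = (193/12215358)*(-1/86787) = -193/1060134274746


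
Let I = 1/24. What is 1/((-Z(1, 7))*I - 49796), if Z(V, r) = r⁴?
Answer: -24/1197505 ≈ -2.0042e-5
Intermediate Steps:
I = 1/24 ≈ 0.041667
1/((-Z(1, 7))*I - 49796) = 1/(-1*7⁴*(1/24) - 49796) = 1/(-1*2401*(1/24) - 49796) = 1/(-2401*1/24 - 49796) = 1/(-2401/24 - 49796) = 1/(-1197505/24) = -24/1197505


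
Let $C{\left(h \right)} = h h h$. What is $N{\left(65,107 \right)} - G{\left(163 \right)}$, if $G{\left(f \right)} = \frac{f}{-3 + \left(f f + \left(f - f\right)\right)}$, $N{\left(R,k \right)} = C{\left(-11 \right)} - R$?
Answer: $- \frac{37086299}{26566} \approx -1396.0$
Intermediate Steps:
$C{\left(h \right)} = h^{3}$ ($C{\left(h \right)} = h^{2} h = h^{3}$)
$N{\left(R,k \right)} = -1331 - R$ ($N{\left(R,k \right)} = \left(-11\right)^{3} - R = -1331 - R$)
$G{\left(f \right)} = \frac{f}{-3 + f^{2}}$ ($G{\left(f \right)} = \frac{f}{-3 + \left(f^{2} + 0\right)} = \frac{f}{-3 + f^{2}}$)
$N{\left(65,107 \right)} - G{\left(163 \right)} = \left(-1331 - 65\right) - \frac{163}{-3 + 163^{2}} = \left(-1331 - 65\right) - \frac{163}{-3 + 26569} = -1396 - \frac{163}{26566} = - \frac{37086299}{26566}$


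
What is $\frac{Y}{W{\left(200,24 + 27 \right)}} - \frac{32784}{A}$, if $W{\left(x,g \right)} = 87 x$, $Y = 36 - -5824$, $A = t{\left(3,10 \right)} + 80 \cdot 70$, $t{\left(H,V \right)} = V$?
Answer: $- \frac{179189}{32538} \approx -5.5071$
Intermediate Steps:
$A = 5610$ ($A = 10 + 80 \cdot 70 = 10 + 5600 = 5610$)
$Y = 5860$ ($Y = 36 + 5824 = 5860$)
$\frac{Y}{W{\left(200,24 + 27 \right)}} - \frac{32784}{A} = \frac{5860}{87 \cdot 200} - \frac{32784}{5610} = \frac{5860}{17400} - \frac{5464}{935} = 5860 \cdot \frac{1}{17400} - \frac{5464}{935} = \frac{293}{870} - \frac{5464}{935} = - \frac{179189}{32538}$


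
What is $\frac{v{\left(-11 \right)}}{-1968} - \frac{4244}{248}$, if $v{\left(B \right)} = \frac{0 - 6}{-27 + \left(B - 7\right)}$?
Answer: $- \frac{7830211}{457560} \approx -17.113$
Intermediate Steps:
$v{\left(B \right)} = - \frac{6}{-34 + B}$ ($v{\left(B \right)} = - \frac{6}{-27 + \left(B - 7\right)} = - \frac{6}{-27 + \left(-7 + B\right)} = - \frac{6}{-34 + B}$)
$\frac{v{\left(-11 \right)}}{-1968} - \frac{4244}{248} = \frac{\left(-6\right) \frac{1}{-34 - 11}}{-1968} - \frac{4244}{248} = - \frac{6}{-45} \left(- \frac{1}{1968}\right) - \frac{1061}{62} = \left(-6\right) \left(- \frac{1}{45}\right) \left(- \frac{1}{1968}\right) - \frac{1061}{62} = \frac{2}{15} \left(- \frac{1}{1968}\right) - \frac{1061}{62} = - \frac{1}{14760} - \frac{1061}{62} = - \frac{7830211}{457560}$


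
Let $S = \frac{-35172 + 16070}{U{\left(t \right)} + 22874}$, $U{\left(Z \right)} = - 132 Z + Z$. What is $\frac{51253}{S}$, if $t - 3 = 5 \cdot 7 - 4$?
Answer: $- \frac{472040130}{9551} \approx -49423.0$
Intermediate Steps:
$t = 34$ ($t = 3 + \left(5 \cdot 7 - 4\right) = 3 + \left(35 - 4\right) = 3 + 31 = 34$)
$U{\left(Z \right)} = - 131 Z$
$S = - \frac{9551}{9210}$ ($S = \frac{-35172 + 16070}{\left(-131\right) 34 + 22874} = - \frac{19102}{-4454 + 22874} = - \frac{19102}{18420} = \left(-19102\right) \frac{1}{18420} = - \frac{9551}{9210} \approx -1.037$)
$\frac{51253}{S} = \frac{51253}{- \frac{9551}{9210}} = 51253 \left(- \frac{9210}{9551}\right) = - \frac{472040130}{9551}$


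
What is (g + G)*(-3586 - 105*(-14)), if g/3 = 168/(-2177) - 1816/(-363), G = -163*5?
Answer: 63719533316/37631 ≈ 1.6933e+6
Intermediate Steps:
G = -815
g = 556064/37631 (g = 3*(168/(-2177) - 1816/(-363)) = 3*(168*(-1/2177) - 1816*(-1/363)) = 3*(-24/311 + 1816/363) = 3*(556064/112893) = 556064/37631 ≈ 14.777)
(g + G)*(-3586 - 105*(-14)) = (556064/37631 - 815)*(-3586 - 105*(-14)) = -30113201*(-3586 + 1470)/37631 = -30113201/37631*(-2116) = 63719533316/37631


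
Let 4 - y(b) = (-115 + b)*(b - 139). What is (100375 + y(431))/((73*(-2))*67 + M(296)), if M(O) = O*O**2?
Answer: 8107/25924554 ≈ 0.00031272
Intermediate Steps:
M(O) = O**3
y(b) = 4 - (-139 + b)*(-115 + b) (y(b) = 4 - (-115 + b)*(b - 139) = 4 - (-115 + b)*(-139 + b) = 4 - (-139 + b)*(-115 + b))
(100375 + y(431))/((73*(-2))*67 + M(296)) = (100375 + (-15981 - 1*431**2 + 254*431))/((73*(-2))*67 + 296**3) = (100375 + (-15981 - 1*185761 + 109474))/(-146*67 + 25934336) = (100375 + (-15981 - 185761 + 109474))/(-9782 + 25934336) = (100375 - 92268)/25924554 = 8107*(1/25924554) = 8107/25924554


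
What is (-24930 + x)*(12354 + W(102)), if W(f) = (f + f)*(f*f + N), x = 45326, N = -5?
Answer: 43519965000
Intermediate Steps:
W(f) = 2*f*(-5 + f²) (W(f) = (f + f)*(f*f - 5) = (2*f)*(f² - 5) = (2*f)*(-5 + f²) = 2*f*(-5 + f²))
(-24930 + x)*(12354 + W(102)) = (-24930 + 45326)*(12354 + 2*102*(-5 + 102²)) = 20396*(12354 + 2*102*(-5 + 10404)) = 20396*(12354 + 2*102*10399) = 20396*(12354 + 2121396) = 20396*2133750 = 43519965000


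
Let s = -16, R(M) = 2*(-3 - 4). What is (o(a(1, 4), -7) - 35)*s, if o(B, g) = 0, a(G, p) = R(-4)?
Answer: 560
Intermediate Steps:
R(M) = -14 (R(M) = 2*(-7) = -14)
a(G, p) = -14
(o(a(1, 4), -7) - 35)*s = (0 - 35)*(-16) = -35*(-16) = 560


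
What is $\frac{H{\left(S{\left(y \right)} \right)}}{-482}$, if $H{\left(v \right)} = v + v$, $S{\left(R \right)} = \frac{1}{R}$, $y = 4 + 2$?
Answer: $- \frac{1}{1446} \approx -0.00069156$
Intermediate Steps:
$y = 6$
$H{\left(v \right)} = 2 v$
$\frac{H{\left(S{\left(y \right)} \right)}}{-482} = \frac{2 \cdot \frac{1}{6}}{-482} = 2 \cdot \frac{1}{6} \left(- \frac{1}{482}\right) = \frac{1}{3} \left(- \frac{1}{482}\right) = - \frac{1}{1446}$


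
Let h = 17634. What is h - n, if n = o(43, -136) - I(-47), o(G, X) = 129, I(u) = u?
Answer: 17458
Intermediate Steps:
n = 176 (n = 129 - 1*(-47) = 129 + 47 = 176)
h - n = 17634 - 1*176 = 17634 - 176 = 17458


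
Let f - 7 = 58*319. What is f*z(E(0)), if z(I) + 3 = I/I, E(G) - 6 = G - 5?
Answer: -37018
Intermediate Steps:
f = 18509 (f = 7 + 58*319 = 7 + 18502 = 18509)
E(G) = 1 + G (E(G) = 6 + (G - 5) = 6 + (-5 + G) = 1 + G)
z(I) = -2 (z(I) = -3 + I/I = -3 + 1 = -2)
f*z(E(0)) = 18509*(-2) = -37018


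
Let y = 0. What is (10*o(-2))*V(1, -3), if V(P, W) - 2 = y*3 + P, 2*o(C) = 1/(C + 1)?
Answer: -15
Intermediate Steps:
o(C) = 1/(2*(1 + C)) (o(C) = 1/(2*(C + 1)) = 1/(2*(1 + C)))
V(P, W) = 2 + P (V(P, W) = 2 + (0*3 + P) = 2 + (0 + P) = 2 + P)
(10*o(-2))*V(1, -3) = (10*(1/(2*(1 - 2))))*(2 + 1) = (10*((1/2)/(-1)))*3 = (10*((1/2)*(-1)))*3 = (10*(-1/2))*3 = -5*3 = -15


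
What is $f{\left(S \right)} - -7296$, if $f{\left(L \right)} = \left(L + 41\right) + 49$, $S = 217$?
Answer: $7603$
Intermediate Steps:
$f{\left(L \right)} = 90 + L$ ($f{\left(L \right)} = \left(41 + L\right) + 49 = 90 + L$)
$f{\left(S \right)} - -7296 = \left(90 + 217\right) - -7296 = 307 + 7296 = 7603$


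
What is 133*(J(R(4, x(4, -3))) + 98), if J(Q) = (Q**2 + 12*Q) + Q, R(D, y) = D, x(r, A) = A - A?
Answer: 22078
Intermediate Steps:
x(r, A) = 0
J(Q) = Q**2 + 13*Q
133*(J(R(4, x(4, -3))) + 98) = 133*(4*(13 + 4) + 98) = 133*(4*17 + 98) = 133*(68 + 98) = 133*166 = 22078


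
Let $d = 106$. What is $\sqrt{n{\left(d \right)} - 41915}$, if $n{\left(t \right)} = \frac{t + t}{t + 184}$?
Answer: $\frac{i \sqrt{881247505}}{145} \approx 204.73 i$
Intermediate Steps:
$n{\left(t \right)} = \frac{2 t}{184 + t}$
$\sqrt{n{\left(d \right)} - 41915} = \sqrt{2 \cdot 106 \frac{1}{184 + 106} - 41915} = \sqrt{2 \cdot 106 \cdot \frac{1}{290} - 41915} = \sqrt{\frac{106}{145} - 41915} = \sqrt{- \frac{6077569}{145}} = \frac{i \sqrt{881247505}}{145}$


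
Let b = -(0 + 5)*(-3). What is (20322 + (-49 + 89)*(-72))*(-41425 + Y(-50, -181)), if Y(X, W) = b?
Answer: -722273220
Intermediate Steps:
b = 15 (b = -5*(-3) = -1*(-15) = 15)
Y(X, W) = 15
(20322 + (-49 + 89)*(-72))*(-41425 + Y(-50, -181)) = (20322 + (-49 + 89)*(-72))*(-41425 + 15) = (20322 + 40*(-72))*(-41410) = (20322 - 2880)*(-41410) = 17442*(-41410) = -722273220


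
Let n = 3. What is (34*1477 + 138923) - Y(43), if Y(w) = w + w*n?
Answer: 188969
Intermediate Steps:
Y(w) = 4*w (Y(w) = w + w*3 = w + 3*w = 4*w)
(34*1477 + 138923) - Y(43) = (34*1477 + 138923) - 4*43 = (50218 + 138923) - 1*172 = 189141 - 172 = 188969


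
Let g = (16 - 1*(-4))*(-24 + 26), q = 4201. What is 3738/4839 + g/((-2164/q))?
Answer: -67088044/872633 ≈ -76.880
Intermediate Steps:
g = 40 (g = (16 + 4)*2 = 20*2 = 40)
3738/4839 + g/((-2164/q)) = 3738/4839 + 40/((-2164/4201)) = 3738*(1/4839) + 40/((-2164*1/4201)) = 1246/1613 + 40/(-2164/4201) = 1246/1613 + 40*(-4201/2164) = 1246/1613 - 42010/541 = -67088044/872633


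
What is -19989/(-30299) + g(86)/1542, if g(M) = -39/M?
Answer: 883199869/1339336996 ≈ 0.65943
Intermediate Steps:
-19989/(-30299) + g(86)/1542 = -19989/(-30299) - 39/86/1542 = -19989*(-1/30299) - 39*1/86*(1/1542) = 19989/30299 - 39/86*1/1542 = 19989/30299 - 13/44204 = 883199869/1339336996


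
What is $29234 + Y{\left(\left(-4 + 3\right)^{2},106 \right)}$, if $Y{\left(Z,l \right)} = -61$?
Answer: $29173$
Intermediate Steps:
$29234 + Y{\left(\left(-4 + 3\right)^{2},106 \right)} = 29234 - 61 = 29173$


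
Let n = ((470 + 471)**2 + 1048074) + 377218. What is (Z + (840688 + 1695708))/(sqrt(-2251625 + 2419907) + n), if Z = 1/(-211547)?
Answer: 1239884454515054303/1129591526845135109 - 1609700893833*sqrt(18698)/1129591526845135109 ≈ 1.0974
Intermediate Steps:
Z = -1/211547 ≈ -4.7271e-6
n = 2310773 (n = (941**2 + 1048074) + 377218 = (885481 + 1048074) + 377218 = 1933555 + 377218 = 2310773)
(Z + (840688 + 1695708))/(sqrt(-2251625 + 2419907) + n) = (-1/211547 + (840688 + 1695708))/(sqrt(-2251625 + 2419907) + 2310773) = (-1/211547 + 2536396)/(sqrt(168282) + 2310773) = 536566964611/(211547*(3*sqrt(18698) + 2310773)) = 536566964611/(211547*(2310773 + 3*sqrt(18698)))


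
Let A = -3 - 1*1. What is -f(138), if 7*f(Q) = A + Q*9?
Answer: -1238/7 ≈ -176.86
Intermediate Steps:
A = -4 (A = -3 - 1 = -4)
f(Q) = -4/7 + 9*Q/7 (f(Q) = (-4 + Q*9)/7 = (-4 + 9*Q)/7 = -4/7 + 9*Q/7)
-f(138) = -(-4/7 + (9/7)*138) = -(-4/7 + 1242/7) = -1*1238/7 = -1238/7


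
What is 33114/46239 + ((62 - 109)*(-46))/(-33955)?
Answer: 341472384/523348415 ≈ 0.65248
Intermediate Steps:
33114/46239 + ((62 - 109)*(-46))/(-33955) = 33114*(1/46239) - 47*(-46)*(-1/33955) = 11038/15413 + 2162*(-1/33955) = 11038/15413 - 2162/33955 = 341472384/523348415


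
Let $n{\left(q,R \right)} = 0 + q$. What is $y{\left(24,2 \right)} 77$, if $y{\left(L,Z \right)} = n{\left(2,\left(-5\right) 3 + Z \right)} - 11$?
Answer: $-693$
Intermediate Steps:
$n{\left(q,R \right)} = q$
$y{\left(L,Z \right)} = -9$ ($y{\left(L,Z \right)} = 2 - 11 = -9$)
$y{\left(24,2 \right)} 77 = \left(-9\right) 77 = -693$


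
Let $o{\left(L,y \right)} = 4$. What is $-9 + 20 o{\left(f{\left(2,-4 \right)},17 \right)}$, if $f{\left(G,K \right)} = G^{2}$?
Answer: $71$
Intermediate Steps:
$-9 + 20 o{\left(f{\left(2,-4 \right)},17 \right)} = -9 + 20 \cdot 4 = -9 + 80 = 71$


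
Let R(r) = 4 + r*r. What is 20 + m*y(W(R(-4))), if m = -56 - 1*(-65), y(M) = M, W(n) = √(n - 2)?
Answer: 20 + 27*√2 ≈ 58.184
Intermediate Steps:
R(r) = 4 + r²
W(n) = √(-2 + n)
m = 9 (m = -56 + 65 = 9)
20 + m*y(W(R(-4))) = 20 + 9*√(-2 + (4 + (-4)²)) = 20 + 9*√(-2 + (4 + 16)) = 20 + 9*√(-2 + 20) = 20 + 9*√18 = 20 + 9*(3*√2) = 20 + 27*√2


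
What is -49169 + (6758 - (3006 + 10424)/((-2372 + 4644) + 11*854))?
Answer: -247390078/5833 ≈ -42412.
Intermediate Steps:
-49169 + (6758 - (3006 + 10424)/((-2372 + 4644) + 11*854)) = -49169 + (6758 - 13430/(2272 + 9394)) = -49169 + (6758 - 13430/11666) = -49169 + (6758 - 1*6715/5833) = -49169 + (6758 - 6715/5833) = -49169 + 39412699/5833 = -247390078/5833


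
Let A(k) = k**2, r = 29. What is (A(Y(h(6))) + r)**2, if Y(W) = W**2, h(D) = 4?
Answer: 81225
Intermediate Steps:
(A(Y(h(6))) + r)**2 = ((4**2)**2 + 29)**2 = (16**2 + 29)**2 = (256 + 29)**2 = 285**2 = 81225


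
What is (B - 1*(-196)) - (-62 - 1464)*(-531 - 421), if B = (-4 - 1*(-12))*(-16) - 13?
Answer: -1452697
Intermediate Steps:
B = -141 (B = (-4 + 12)*(-16) - 13 = 8*(-16) - 13 = -128 - 13 = -141)
(B - 1*(-196)) - (-62 - 1464)*(-531 - 421) = (-141 - 1*(-196)) - (-62 - 1464)*(-531 - 421) = (-141 + 196) - (-1526)*(-952) = 55 - 1*1452752 = 55 - 1452752 = -1452697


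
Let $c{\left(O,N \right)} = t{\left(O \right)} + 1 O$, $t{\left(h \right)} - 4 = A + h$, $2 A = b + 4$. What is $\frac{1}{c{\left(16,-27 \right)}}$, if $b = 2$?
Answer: $\frac{1}{39} \approx 0.025641$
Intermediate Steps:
$A = 3$ ($A = \frac{2 + 4}{2} = \frac{1}{2} \cdot 6 = 3$)
$t{\left(h \right)} = 7 + h$ ($t{\left(h \right)} = 4 + \left(3 + h\right) = 7 + h$)
$c{\left(O,N \right)} = 7 + 2 O$ ($c{\left(O,N \right)} = \left(7 + O\right) + 1 O = \left(7 + O\right) + O = 7 + 2 O$)
$\frac{1}{c{\left(16,-27 \right)}} = \frac{1}{7 + 2 \cdot 16} = \frac{1}{7 + 32} = \frac{1}{39}$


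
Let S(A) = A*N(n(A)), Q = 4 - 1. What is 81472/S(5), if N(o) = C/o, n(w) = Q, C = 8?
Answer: 30552/5 ≈ 6110.4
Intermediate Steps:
Q = 3
n(w) = 3
N(o) = 8/o
S(A) = 8*A/3 (S(A) = A*(8/3) = 8*A/3)
81472/S(5) = 81472/(((8/3)*5)) = 81472/(40/3) = 81472*(3/40) = 30552/5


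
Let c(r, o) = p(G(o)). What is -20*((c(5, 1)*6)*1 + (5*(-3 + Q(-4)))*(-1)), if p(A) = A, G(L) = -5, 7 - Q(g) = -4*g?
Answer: -600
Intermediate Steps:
Q(g) = 7 + 4*g (Q(g) = 7 - (-4)*g = 7 + 4*g)
c(r, o) = -5
-20*((c(5, 1)*6)*1 + (5*(-3 + Q(-4)))*(-1)) = -20*(-5*6*1 + (5*(-3 + (7 + 4*(-4))))*(-1)) = -20*(-30*1 + (5*(-3 + (7 - 16)))*(-1)) = -20*(-30 + (5*(-3 - 9))*(-1)) = -20*(-30 + (5*(-12))*(-1)) = -20*(-30 - 60*(-1)) = -20*(-30 + 60) = -20*30 = -600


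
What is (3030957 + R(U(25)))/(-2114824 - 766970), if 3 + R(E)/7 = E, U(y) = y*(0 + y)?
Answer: -3035311/2881794 ≈ -1.0533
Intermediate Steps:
U(y) = y² (U(y) = y*y = y²)
R(E) = -21 + 7*E
(3030957 + R(U(25)))/(-2114824 - 766970) = (3030957 + (-21 + 7*25²))/(-2114824 - 766970) = (3030957 + (-21 + 7*625))/(-2881794) = (3030957 + (-21 + 4375))*(-1/2881794) = (3030957 + 4354)*(-1/2881794) = 3035311*(-1/2881794) = -3035311/2881794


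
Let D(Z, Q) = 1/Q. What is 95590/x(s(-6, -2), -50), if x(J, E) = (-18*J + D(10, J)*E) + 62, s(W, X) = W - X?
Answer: 191180/293 ≈ 652.49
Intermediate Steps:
x(J, E) = 62 - 18*J + E/J (x(J, E) = (-18*J + E/J) + 62 = 62 - 18*J + E/J)
95590/x(s(-6, -2), -50) = 95590/(62 - 18*(-6 - 1*(-2)) - 50/(-6 - 1*(-2))) = 95590/(62 - 18*(-6 + 2) - 50/(-6 + 2)) = 95590/(62 - 18*(-4) - 50/(-4)) = 95590/(62 + 72 - 50*(-1/4)) = 95590/(62 + 72 + 25/2) = 95590/(293/2) = 95590*(2/293) = 191180/293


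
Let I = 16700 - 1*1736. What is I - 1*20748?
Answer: -5784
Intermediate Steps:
I = 14964 (I = 16700 - 1736 = 14964)
I - 1*20748 = 14964 - 1*20748 = 14964 - 20748 = -5784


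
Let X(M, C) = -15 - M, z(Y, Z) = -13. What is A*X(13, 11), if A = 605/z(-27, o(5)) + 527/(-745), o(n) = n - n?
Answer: 12812128/9685 ≈ 1322.9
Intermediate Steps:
o(n) = 0
A = -457576/9685 (A = 605/(-13) + 527/(-745) = 605*(-1/13) + 527*(-1/745) = -605/13 - 527/745 = -457576/9685 ≈ -47.246)
A*X(13, 11) = -457576*(-15 - 1*13)/9685 = -457576*(-15 - 13)/9685 = -457576/9685*(-28) = 12812128/9685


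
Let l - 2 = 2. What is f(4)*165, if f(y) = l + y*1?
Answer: 1320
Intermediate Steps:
l = 4 (l = 2 + 2 = 4)
f(y) = 4 + y (f(y) = 4 + y*1 = 4 + y)
f(4)*165 = (4 + 4)*165 = 8*165 = 1320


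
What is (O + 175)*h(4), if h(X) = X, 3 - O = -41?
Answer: 876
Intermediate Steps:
O = 44 (O = 3 - 1*(-41) = 3 + 41 = 44)
(O + 175)*h(4) = (44 + 175)*4 = 219*4 = 876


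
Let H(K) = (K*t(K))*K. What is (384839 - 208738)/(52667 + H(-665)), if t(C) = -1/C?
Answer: 176101/53332 ≈ 3.3020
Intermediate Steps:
H(K) = -K (H(K) = (K*(-1/K))*K = -K)
(384839 - 208738)/(52667 + H(-665)) = (384839 - 208738)/(52667 - 1*(-665)) = 176101/(52667 + 665) = 176101/53332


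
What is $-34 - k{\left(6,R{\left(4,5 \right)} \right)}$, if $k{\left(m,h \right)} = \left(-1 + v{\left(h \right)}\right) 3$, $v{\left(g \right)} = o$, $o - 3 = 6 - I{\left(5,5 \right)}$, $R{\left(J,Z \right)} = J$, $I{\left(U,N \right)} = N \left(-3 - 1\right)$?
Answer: $-118$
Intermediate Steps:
$I{\left(U,N \right)} = - 4 N$ ($I{\left(U,N \right)} = N \left(-4\right) = - 4 N$)
$o = 29$ ($o = 3 - \left(-6 - 20\right) = 3 + \left(6 - -20\right) = 3 + \left(6 + 20\right) = 3 + 26 = 29$)
$v{\left(g \right)} = 29$
$k{\left(m,h \right)} = 84$ ($k{\left(m,h \right)} = \left(-1 + 29\right) 3 = 28 \cdot 3 = 84$)
$-34 - k{\left(6,R{\left(4,5 \right)} \right)} = -34 - 84 = -118$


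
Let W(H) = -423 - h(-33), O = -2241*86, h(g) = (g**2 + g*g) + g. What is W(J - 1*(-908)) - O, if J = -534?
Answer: 190158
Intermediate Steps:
h(g) = g + 2*g**2 (h(g) = (g**2 + g**2) + g = 2*g**2 + g = g + 2*g**2)
O = -192726
W(H) = -2568 (W(H) = -423 - (-33)*(1 + 2*(-33)) = -423 - (-33)*(1 - 66) = -423 - (-33)*(-65) = -423 - 1*2145 = -423 - 2145 = -2568)
W(J - 1*(-908)) - O = -2568 - 1*(-192726) = -2568 + 192726 = 190158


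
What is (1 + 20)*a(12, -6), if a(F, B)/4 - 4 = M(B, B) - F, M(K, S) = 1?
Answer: -588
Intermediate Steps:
a(F, B) = 20 - 4*F (a(F, B) = 16 + 4*(1 - F) = 16 + (4 - 4*F) = 20 - 4*F)
(1 + 20)*a(12, -6) = (1 + 20)*(20 - 4*12) = 21*(20 - 48) = 21*(-28) = -588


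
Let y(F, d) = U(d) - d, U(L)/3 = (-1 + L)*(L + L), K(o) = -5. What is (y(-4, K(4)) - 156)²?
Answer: 841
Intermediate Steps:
U(L) = 6*L*(-1 + L) (U(L) = 3*((-1 + L)*(L + L)) = 3*((-1 + L)*(2*L)) = 3*(2*L*(-1 + L)) = 6*L*(-1 + L))
y(F, d) = -d + 6*d*(-1 + d) (y(F, d) = 6*d*(-1 + d) - d = -d + 6*d*(-1 + d))
(y(-4, K(4)) - 156)² = (-5*(-7 + 6*(-5)) - 156)² = (-5*(-7 - 30) - 156)² = (-5*(-37) - 156)² = (185 - 156)² = 29² = 841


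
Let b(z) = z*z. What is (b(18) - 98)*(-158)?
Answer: -35708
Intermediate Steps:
b(z) = z**2
(b(18) - 98)*(-158) = (18**2 - 98)*(-158) = (324 - 98)*(-158) = 226*(-158) = -35708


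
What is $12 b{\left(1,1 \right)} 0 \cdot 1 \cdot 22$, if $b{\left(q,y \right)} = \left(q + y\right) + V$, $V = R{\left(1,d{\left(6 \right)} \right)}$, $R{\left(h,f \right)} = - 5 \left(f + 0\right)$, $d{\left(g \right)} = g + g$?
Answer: $0$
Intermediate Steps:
$d{\left(g \right)} = 2 g$
$R{\left(h,f \right)} = - 5 f$
$V = -60$ ($V = - 5 \cdot 2 \cdot 6 = \left(-5\right) 12 = -60$)
$b{\left(q,y \right)} = -60 + q + y$ ($b{\left(q,y \right)} = \left(q + y\right) - 60 = -60 + q + y$)
$12 b{\left(1,1 \right)} 0 \cdot 1 \cdot 22 = 12 \left(-60 + 1 + 1\right) 0 \cdot 1 \cdot 22 = 12 \left(-58\right) 0 \cdot 1 \cdot 22 = 12 \cdot 0 \cdot 1 \cdot 22 = 12 \cdot 0 \cdot 22 = 0 \cdot 22 = 0$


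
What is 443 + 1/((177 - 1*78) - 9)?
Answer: 39871/90 ≈ 443.01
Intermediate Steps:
443 + 1/((177 - 1*78) - 9) = 443 + 1/((177 - 78) - 9) = 443 + 1/(99 - 9) = 443 + 1/90 = 39871/90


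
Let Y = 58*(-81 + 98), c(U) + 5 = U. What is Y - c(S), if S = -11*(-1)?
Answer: 980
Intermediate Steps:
S = 11
c(U) = -5 + U
Y = 986 (Y = 58*17 = 986)
Y - c(S) = 986 - (-5 + 11) = 986 - 1*6 = 986 - 6 = 980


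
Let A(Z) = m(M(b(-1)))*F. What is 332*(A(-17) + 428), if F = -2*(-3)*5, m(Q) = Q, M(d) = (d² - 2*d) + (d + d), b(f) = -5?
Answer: 391096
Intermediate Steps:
M(d) = d² (M(d) = (d² - 2*d) + 2*d = d²)
F = 30 (F = 6*5 = 30)
A(Z) = 750 (A(Z) = (-5)²*30 = 25*30 = 750)
332*(A(-17) + 428) = 332*(750 + 428) = 332*1178 = 391096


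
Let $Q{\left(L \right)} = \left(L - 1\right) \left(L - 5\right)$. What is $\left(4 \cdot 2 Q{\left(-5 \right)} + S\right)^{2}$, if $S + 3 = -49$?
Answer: $183184$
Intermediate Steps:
$S = -52$ ($S = -3 - 49 = -52$)
$Q{\left(L \right)} = \left(-1 + L\right) \left(-5 + L\right)$
$\left(4 \cdot 2 Q{\left(-5 \right)} + S\right)^{2} = \left(4 \cdot 2 \left(5 + \left(-5\right)^{2} - -30\right) - 52\right)^{2} = \left(8 \left(5 + 25 + 30\right) - 52\right)^{2} = \left(8 \cdot 60 - 52\right)^{2} = \left(480 - 52\right)^{2} = 428^{2} = 183184$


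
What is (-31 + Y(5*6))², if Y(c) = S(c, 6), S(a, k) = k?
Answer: 625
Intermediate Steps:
Y(c) = 6
(-31 + Y(5*6))² = (-31 + 6)² = (-25)² = 625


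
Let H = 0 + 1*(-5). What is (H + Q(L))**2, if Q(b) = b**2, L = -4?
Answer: 121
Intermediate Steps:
H = -5 (H = 0 - 5 = -5)
(H + Q(L))**2 = (-5 + (-4)**2)**2 = (-5 + 16)**2 = 11**2 = 121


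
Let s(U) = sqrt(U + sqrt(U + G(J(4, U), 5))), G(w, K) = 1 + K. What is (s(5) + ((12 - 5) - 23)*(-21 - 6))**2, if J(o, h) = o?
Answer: (432 + sqrt(5 + sqrt(11)))**2 ≈ 1.8912e+5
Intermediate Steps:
s(U) = sqrt(U + sqrt(6 + U)) (s(U) = sqrt(U + sqrt(U + (1 + 5))) = sqrt(U + sqrt(U + 6)) = sqrt(U + sqrt(6 + U)))
(s(5) + ((12 - 5) - 23)*(-21 - 6))**2 = (sqrt(5 + sqrt(6 + 5)) + ((12 - 5) - 23)*(-21 - 6))**2 = (sqrt(5 + sqrt(11)) + (7 - 23)*(-27))**2 = (sqrt(5 + sqrt(11)) - 16*(-27))**2 = (sqrt(5 + sqrt(11)) + 432)**2 = (432 + sqrt(5 + sqrt(11)))**2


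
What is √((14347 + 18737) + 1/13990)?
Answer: √6475203802390/13990 ≈ 181.89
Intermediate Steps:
√((14347 + 18737) + 1/13990) = √(33084 + 1/13990) = √(462845161/13990) = √6475203802390/13990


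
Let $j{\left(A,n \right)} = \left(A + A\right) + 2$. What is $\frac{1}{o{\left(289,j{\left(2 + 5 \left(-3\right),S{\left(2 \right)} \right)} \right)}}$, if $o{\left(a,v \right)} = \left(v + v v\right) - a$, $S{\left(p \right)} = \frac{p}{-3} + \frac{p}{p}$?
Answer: $\frac{1}{263} \approx 0.0038023$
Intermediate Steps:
$S{\left(p \right)} = 1 - \frac{p}{3}$ ($S{\left(p \right)} = p \left(- \frac{1}{3}\right) + 1 = - \frac{p}{3} + 1 = 1 - \frac{p}{3}$)
$j{\left(A,n \right)} = 2 + 2 A$ ($j{\left(A,n \right)} = 2 A + 2 = 2 + 2 A$)
$o{\left(a,v \right)} = v + v^{2} - a$ ($o{\left(a,v \right)} = \left(v + v^{2}\right) - a = v + v^{2} - a$)
$\frac{1}{o{\left(289,j{\left(2 + 5 \left(-3\right),S{\left(2 \right)} \right)} \right)}} = \frac{1}{\left(2 + 2 \left(2 + 5 \left(-3\right)\right)\right) + \left(2 + 2 \left(2 + 5 \left(-3\right)\right)\right)^{2} - 289} = \frac{1}{\left(2 + 2 \left(2 - 15\right)\right) + \left(2 + 2 \left(2 - 15\right)\right)^{2} - 289} = \frac{1}{\left(2 + 2 \left(-13\right)\right) + \left(2 + 2 \left(-13\right)\right)^{2} - 289} = \frac{1}{\left(2 - 26\right) + \left(2 - 26\right)^{2} - 289} = \frac{1}{-24 + \left(-24\right)^{2} - 289} = \frac{1}{-24 + 576 - 289} = \frac{1}{263}$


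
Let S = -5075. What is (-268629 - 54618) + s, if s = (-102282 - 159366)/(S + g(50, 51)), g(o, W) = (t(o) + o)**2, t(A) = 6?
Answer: -626514285/1939 ≈ -3.2311e+5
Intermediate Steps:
g(o, W) = (6 + o)**2
s = 261648/1939 (s = (-102282 - 159366)/(-5075 + (6 + 50)**2) = -261648/(-5075 + 56**2) = -261648/(-5075 + 3136) = -261648/(-1939) = -261648*(-1/1939) = 261648/1939 ≈ 134.94)
(-268629 - 54618) + s = (-268629 - 54618) + 261648/1939 = -323247 + 261648/1939 = -626514285/1939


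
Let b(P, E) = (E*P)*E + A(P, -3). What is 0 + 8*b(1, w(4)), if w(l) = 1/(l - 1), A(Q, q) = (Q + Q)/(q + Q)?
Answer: -64/9 ≈ -7.1111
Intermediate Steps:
A(Q, q) = 2*Q/(Q + q) (A(Q, q) = (2*Q)/(Q + q) = 2*Q/(Q + q))
w(l) = 1/(-1 + l)
b(P, E) = P*E² + 2*P/(-3 + P) (b(P, E) = (E*P)*E + 2*P/(P - 3) = P*E² + 2*P/(-3 + P))
0 + 8*b(1, w(4)) = 0 + 8*(1*(2 + (1/(-1 + 4))²*(-3 + 1))/(-3 + 1)) = 0 + 8*(1*(2 + (1/3)²*(-2))/(-2)) = 0 + 8*(1*(-½)*(2 + (⅓)²*(-2))) = 0 + 8*(1*(-½)*(2 + (⅑)*(-2))) = 0 + 8*(1*(-½)*(2 - 2/9)) = 0 + 8*(1*(-½)*(16/9)) = 0 + 8*(-8/9) = 0 - 64/9 = -64/9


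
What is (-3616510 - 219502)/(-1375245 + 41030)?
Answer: 3836012/1334215 ≈ 2.8751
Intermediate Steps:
(-3616510 - 219502)/(-1375245 + 41030) = -3836012/(-1334215) = -3836012*(-1/1334215) = 3836012/1334215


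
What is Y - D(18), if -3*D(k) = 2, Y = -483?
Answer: -1447/3 ≈ -482.33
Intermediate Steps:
D(k) = -2/3 (D(k) = -1/3*2 = -2/3)
Y - D(18) = -483 - 1*(-2/3) = -483 + 2/3 = -1447/3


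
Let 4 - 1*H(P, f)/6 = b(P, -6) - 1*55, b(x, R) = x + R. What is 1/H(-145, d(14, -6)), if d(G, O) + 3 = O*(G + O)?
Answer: 1/1260 ≈ 0.00079365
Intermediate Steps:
b(x, R) = R + x
d(G, O) = -3 + O*(G + O)
H(P, f) = 390 - 6*P (H(P, f) = 24 - 6*((-6 + P) - 1*55) = 24 - 6*((-6 + P) - 55) = 24 - 6*(-61 + P) = 24 + (366 - 6*P) = 390 - 6*P)
1/H(-145, d(14, -6)) = 1/(390 - 6*(-145)) = 1/(390 + 870) = 1/1260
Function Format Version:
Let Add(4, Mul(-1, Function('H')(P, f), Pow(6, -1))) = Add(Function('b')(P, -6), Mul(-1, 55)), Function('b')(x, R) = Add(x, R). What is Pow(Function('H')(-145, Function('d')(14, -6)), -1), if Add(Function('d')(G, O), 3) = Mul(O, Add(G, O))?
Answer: Rational(1, 1260) ≈ 0.00079365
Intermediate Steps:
Function('b')(x, R) = Add(R, x)
Function('d')(G, O) = Add(-3, Mul(O, Add(G, O)))
Function('H')(P, f) = Add(390, Mul(-6, P)) (Function('H')(P, f) = Add(24, Mul(-6, Add(Add(-6, P), Mul(-1, 55)))) = Add(24, Mul(-6, Add(Add(-6, P), -55))) = Add(24, Mul(-6, Add(-61, P))) = Add(24, Add(366, Mul(-6, P))) = Add(390, Mul(-6, P)))
Pow(Function('H')(-145, Function('d')(14, -6)), -1) = Pow(Add(390, Mul(-6, -145)), -1) = Pow(Add(390, 870), -1) = Pow(1260, -1) = Rational(1, 1260)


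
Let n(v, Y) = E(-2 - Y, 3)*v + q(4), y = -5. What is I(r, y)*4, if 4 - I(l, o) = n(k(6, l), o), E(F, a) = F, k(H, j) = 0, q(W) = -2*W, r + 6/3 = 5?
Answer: 48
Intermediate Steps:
r = 3 (r = -2 + 5 = 3)
n(v, Y) = -8 + v*(-2 - Y) (n(v, Y) = (-2 - Y)*v - 2*4 = v*(-2 - Y) - 8 = -8 + v*(-2 - Y))
I(l, o) = 12 (I(l, o) = 4 - (-8 - 1*0*(2 + o)) = 4 - (-8 + 0) = 4 - 1*(-8) = 4 + 8 = 12)
I(r, y)*4 = 12*4 = 48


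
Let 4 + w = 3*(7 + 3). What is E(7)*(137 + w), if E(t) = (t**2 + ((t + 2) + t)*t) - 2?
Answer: 25917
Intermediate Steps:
w = 26 (w = -4 + 3*(7 + 3) = -4 + 3*10 = -4 + 30 = 26)
E(t) = -2 + t**2 + t*(2 + 2*t) (E(t) = (t**2 + ((2 + t) + t)*t) - 2 = (t**2 + (2 + 2*t)*t) - 2 = (t**2 + t*(2 + 2*t)) - 2 = -2 + t**2 + t*(2 + 2*t))
E(7)*(137 + w) = (-2 + 2*7 + 3*7**2)*(137 + 26) = (-2 + 14 + 3*49)*163 = (-2 + 14 + 147)*163 = 159*163 = 25917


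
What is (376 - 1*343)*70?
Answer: 2310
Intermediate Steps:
(376 - 1*343)*70 = (376 - 343)*70 = 33*70 = 2310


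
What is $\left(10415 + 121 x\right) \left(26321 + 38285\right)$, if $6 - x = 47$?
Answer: $352361124$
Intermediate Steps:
$x = -41$ ($x = 6 - 47 = -41$)
$\left(10415 + 121 x\right) \left(26321 + 38285\right) = \left(10415 + 121 \left(-41\right)\right) \left(26321 + 38285\right) = \left(10415 - 4961\right) 64606 = 5454 \cdot 64606 = 352361124$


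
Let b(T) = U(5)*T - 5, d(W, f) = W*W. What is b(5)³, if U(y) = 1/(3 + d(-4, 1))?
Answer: -729000/6859 ≈ -106.28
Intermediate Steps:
d(W, f) = W²
U(y) = 1/19 (U(y) = 1/(3 + (-4)²) = 1/(3 + 16) = 1/19)
b(T) = -5 + T/19 (b(T) = T/19 - 5 = -5 + T/19)
b(5)³ = (-5 + (1/19)*5)³ = (-5 + 5/19)³ = (-90/19)³ = -729000/6859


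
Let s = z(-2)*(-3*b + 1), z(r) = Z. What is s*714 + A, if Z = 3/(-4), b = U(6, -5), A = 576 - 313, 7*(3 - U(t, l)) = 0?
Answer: 4547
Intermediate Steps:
U(t, l) = 3 (U(t, l) = 3 - ⅐*0 = 3 + 0 = 3)
A = 263
b = 3
Z = -¾ (Z = 3*(-¼) = -¾ ≈ -0.75000)
z(r) = -¾
s = 6 (s = -3*(-3*3 + 1)/4 = -3*(-9 + 1)/4 = -¾*(-8) = 6)
s*714 + A = 6*714 + 263 = 4284 + 263 = 4547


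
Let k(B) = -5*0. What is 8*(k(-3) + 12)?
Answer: 96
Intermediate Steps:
k(B) = 0
8*(k(-3) + 12) = 8*(0 + 12) = 8*12 = 96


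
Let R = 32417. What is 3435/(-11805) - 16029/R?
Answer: -20038316/25512179 ≈ -0.78544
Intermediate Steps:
3435/(-11805) - 16029/R = 3435/(-11805) - 16029/32417 = 3435*(-1/11805) - 16029*1/32417 = -229/787 - 16029/32417 = -20038316/25512179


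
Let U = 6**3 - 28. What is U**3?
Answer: 6644672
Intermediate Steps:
U = 188 (U = 216 - 28 = 188)
U**3 = 188**3 = 6644672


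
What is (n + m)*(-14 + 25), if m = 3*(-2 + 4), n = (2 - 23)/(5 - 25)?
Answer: 1551/20 ≈ 77.550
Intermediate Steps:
n = 21/20 (n = -21/(-20) = -21*(-1/20) = 21/20 ≈ 1.0500)
m = 6 (m = 3*2 = 6)
(n + m)*(-14 + 25) = (21/20 + 6)*(-14 + 25) = (141/20)*11 = 1551/20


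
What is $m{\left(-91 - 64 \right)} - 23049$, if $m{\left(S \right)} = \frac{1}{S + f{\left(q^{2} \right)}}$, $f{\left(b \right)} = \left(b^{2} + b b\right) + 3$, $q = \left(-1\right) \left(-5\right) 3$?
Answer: $- \frac{2330207801}{101098} \approx -23049.0$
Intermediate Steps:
$q = 15$ ($q = 5 \cdot 3 = 15$)
$f{\left(b \right)} = 3 + 2 b^{2}$ ($f{\left(b \right)} = \left(b^{2} + b^{2}\right) + 3 = 2 b^{2} + 3 = 3 + 2 b^{2}$)
$m{\left(S \right)} = \frac{1}{101253 + S}$ ($m{\left(S \right)} = \frac{1}{S + \left(3 + 2 \left(15^{2}\right)^{2}\right)} = \frac{1}{S + \left(3 + 2 \cdot 225^{2}\right)} = \frac{1}{S + \left(3 + 2 \cdot 50625\right)} = \frac{1}{S + \left(3 + 101250\right)} = \frac{1}{S + 101253} = \frac{1}{101253 + S}$)
$m{\left(-91 - 64 \right)} - 23049 = \frac{1}{101253 - 155} - 23049 = \frac{1}{101098} - 23049 = - \frac{2330207801}{101098}$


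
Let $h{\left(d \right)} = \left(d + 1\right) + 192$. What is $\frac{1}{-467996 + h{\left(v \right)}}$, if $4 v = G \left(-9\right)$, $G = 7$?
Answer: $- \frac{4}{1871275} \approx -2.1376 \cdot 10^{-6}$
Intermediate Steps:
$v = - \frac{63}{4}$ ($v = \frac{7 \left(-9\right)}{4} = \frac{1}{4} \left(-63\right) = - \frac{63}{4} \approx -15.75$)
$h{\left(d \right)} = 193 + d$ ($h{\left(d \right)} = \left(1 + d\right) + 192 = 193 + d$)
$\frac{1}{-467996 + h{\left(v \right)}} = \frac{1}{-467996 + \left(193 - \frac{63}{4}\right)} = \frac{1}{-467996 + \frac{709}{4}} = \frac{1}{- \frac{1871275}{4}} = - \frac{4}{1871275}$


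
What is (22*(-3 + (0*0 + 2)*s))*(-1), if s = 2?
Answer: -22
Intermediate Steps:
(22*(-3 + (0*0 + 2)*s))*(-1) = (22*(-3 + (0*0 + 2)*2))*(-1) = (22*(-3 + (0 + 2)*2))*(-1) = (22*(-3 + 2*2))*(-1) = (22*(-3 + 4))*(-1) = (22*1)*(-1) = 22*(-1) = -22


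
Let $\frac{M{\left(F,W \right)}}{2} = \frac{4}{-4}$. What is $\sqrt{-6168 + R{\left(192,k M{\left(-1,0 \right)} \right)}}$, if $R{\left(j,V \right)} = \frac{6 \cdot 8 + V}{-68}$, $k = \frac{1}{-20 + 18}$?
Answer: $\frac{i \sqrt{7131041}}{34} \approx 78.541 i$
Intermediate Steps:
$M{\left(F,W \right)} = -2$ ($M{\left(F,W \right)} = 2 \frac{4}{-4} = 2 \cdot 4 \left(- \frac{1}{4}\right) = 2 \left(-1\right) = -2$)
$k = - \frac{1}{2}$ ($k = \frac{1}{-2} = - \frac{1}{2} \approx -0.5$)
$R{\left(j,V \right)} = - \frac{12}{17} - \frac{V}{68}$ ($R{\left(j,V \right)} = \left(48 + V\right) \left(- \frac{1}{68}\right) = - \frac{12}{17} - \frac{V}{68}$)
$\sqrt{-6168 + R{\left(192,k M{\left(-1,0 \right)} \right)}} = \sqrt{-6168 - \left(\frac{12}{17} + \frac{\left(- \frac{1}{2}\right) \left(-2\right)}{68}\right)} = \sqrt{-6168 - \frac{49}{68}} = \sqrt{- \frac{419473}{68}} = \frac{i \sqrt{7131041}}{34}$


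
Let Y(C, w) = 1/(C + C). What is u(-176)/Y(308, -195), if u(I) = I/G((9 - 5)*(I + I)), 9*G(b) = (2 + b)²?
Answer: -243936/494209 ≈ -0.49359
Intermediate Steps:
Y(C, w) = 1/(2*C)
G(b) = (2 + b)²/9
u(I) = 9*I/(2 + 8*I)² (u(I) = I/(((2 + (9 - 5)*(I + I))²/9)) = I/(((2 + 4*(2*I))²/9)) = I/(((2 + 8*I)²/9)) = I*(9/(2 + 8*I)²) = 9*I/(2 + 8*I)²)
u(-176)/Y(308, -195) = ((9/4)*(-176)/(1 + 4*(-176))²)/(((½)/308)) = ((9/4)*(-176)/(1 - 704)²)/(((½)*(1/308))) = ((9/4)*(-176)/(-703)²)/(1/616) = ((9/4)*(-176)*(1/494209))*616 = -396/494209*616 = -243936/494209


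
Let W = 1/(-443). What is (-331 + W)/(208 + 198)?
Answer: -73317/89929 ≈ -0.81528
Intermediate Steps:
W = -1/443 ≈ -0.0022573
(-331 + W)/(208 + 198) = (-331 - 1/443)/(208 + 198) = -146634/443/406 = -146634/443*1/406 = -73317/89929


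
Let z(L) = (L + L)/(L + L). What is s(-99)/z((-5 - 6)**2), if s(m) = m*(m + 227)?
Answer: -12672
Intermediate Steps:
s(m) = m*(227 + m)
z(L) = 1 (z(L) = (2*L)/((2*L)) = (2*L)*(1/(2*L)) = 1)
s(-99)/z((-5 - 6)**2) = -99*(227 - 99)/1 = -99*128*1 = -12672*1 = -12672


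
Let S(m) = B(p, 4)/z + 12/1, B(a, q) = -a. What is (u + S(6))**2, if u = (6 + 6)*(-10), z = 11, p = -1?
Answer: 1408969/121 ≈ 11644.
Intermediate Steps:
S(m) = 133/11 (S(m) = -1*(-1)/11 + 12/1 = 1*(1/11) + 12*1 = 1/11 + 12 = 133/11)
u = -120 (u = 12*(-10) = -120)
(u + S(6))**2 = (-120 + 133/11)**2 = (-1187/11)**2 = 1408969/121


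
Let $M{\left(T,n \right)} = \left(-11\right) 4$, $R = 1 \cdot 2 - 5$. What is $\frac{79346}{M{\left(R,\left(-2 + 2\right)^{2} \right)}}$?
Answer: $- \frac{39673}{22} \approx -1803.3$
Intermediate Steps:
$R = -3$ ($R = 2 - 5 = -3$)
$M{\left(T,n \right)} = -44$
$\frac{79346}{M{\left(R,\left(-2 + 2\right)^{2} \right)}} = \frac{79346}{-44} = 79346 \left(- \frac{1}{44}\right) = - \frac{39673}{22}$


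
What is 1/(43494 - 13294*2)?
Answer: 1/16906 ≈ 5.9151e-5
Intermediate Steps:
1/(43494 - 13294*2) = 1/(43494 - 26588) = 1/16906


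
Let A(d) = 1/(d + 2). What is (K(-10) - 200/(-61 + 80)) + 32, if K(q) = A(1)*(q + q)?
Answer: 844/57 ≈ 14.807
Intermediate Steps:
A(d) = 1/(2 + d)
K(q) = 2*q/3 (K(q) = (q + q)/(2 + 1) = (2*q)/3 = 2*q/3)
(K(-10) - 200/(-61 + 80)) + 32 = ((⅔)*(-10) - 200/(-61 + 80)) + 32 = (-20/3 - 200/19) + 32 = -980/57 + 32 = 844/57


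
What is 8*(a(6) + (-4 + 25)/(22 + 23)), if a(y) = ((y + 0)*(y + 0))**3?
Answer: 5598776/15 ≈ 3.7325e+5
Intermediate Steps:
a(y) = y**6 (a(y) = (y*y)**3 = (y**2)**3 = y**6)
8*(a(6) + (-4 + 25)/(22 + 23)) = 8*(6**6 + (-4 + 25)/(22 + 23)) = 8*(46656 + 21/45) = 8*(46656 + 21*(1/45)) = 8*(46656 + 7/15) = 8*(699847/15) = 5598776/15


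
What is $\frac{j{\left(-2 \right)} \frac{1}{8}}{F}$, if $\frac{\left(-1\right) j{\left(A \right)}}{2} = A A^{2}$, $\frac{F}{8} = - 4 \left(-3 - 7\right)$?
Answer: $\frac{1}{160} \approx 0.00625$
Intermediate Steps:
$F = 320$ ($F = 8 \left(- 4 \left(-3 - 7\right)\right) = 8 \left(\left(-4\right) \left(-10\right)\right) = 8 \cdot 40 = 320$)
$j{\left(A \right)} = - 2 A^{3}$ ($j{\left(A \right)} = - 2 A A^{2} = - 2 A^{3}$)
$\frac{j{\left(-2 \right)} \frac{1}{8}}{F} = \frac{- 2 \left(-2\right)^{3} \cdot \frac{1}{8}}{320} = \left(-2\right) \left(-8\right) \frac{1}{8} \cdot \frac{1}{320} = 16 \cdot \frac{1}{8} \cdot \frac{1}{320} = 2 \cdot \frac{1}{320} = \frac{1}{160}$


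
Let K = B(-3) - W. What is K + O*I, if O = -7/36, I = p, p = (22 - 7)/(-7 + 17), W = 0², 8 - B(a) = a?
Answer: 257/24 ≈ 10.708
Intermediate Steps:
B(a) = 8 - a
W = 0
p = 3/2 (p = 15/10 = 15*(⅒) = 3/2 ≈ 1.5000)
K = 11 (K = (8 - 1*(-3)) - 1*0 = (8 + 3) + 0 = 11 + 0 = 11)
I = 3/2 ≈ 1.5000
O = -7/36 (O = -7*1/36 = -7/36 ≈ -0.19444)
K + O*I = 11 - 7/36*3/2 = 11 - 7/24 = 257/24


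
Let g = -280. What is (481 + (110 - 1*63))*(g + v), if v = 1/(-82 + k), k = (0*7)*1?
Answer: -6061704/41 ≈ -1.4785e+5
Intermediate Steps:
k = 0 (k = 0*1 = 0)
v = -1/82 (v = 1/(-82 + 0) = 1/(-82) = -1/82 ≈ -0.012195)
(481 + (110 - 1*63))*(g + v) = (481 + (110 - 1*63))*(-280 - 1/82) = (481 + (110 - 63))*(-22961/82) = (481 + 47)*(-22961/82) = 528*(-22961/82) = -6061704/41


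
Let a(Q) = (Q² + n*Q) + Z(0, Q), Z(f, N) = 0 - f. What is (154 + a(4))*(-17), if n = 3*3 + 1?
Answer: -3570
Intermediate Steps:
Z(f, N) = -f
n = 10 (n = 9 + 1 = 10)
a(Q) = Q² + 10*Q (a(Q) = (Q² + 10*Q) - 1*0 = (Q² + 10*Q) + 0 = Q² + 10*Q)
(154 + a(4))*(-17) = (154 + 4*(10 + 4))*(-17) = (154 + 4*14)*(-17) = (154 + 56)*(-17) = 210*(-17) = -3570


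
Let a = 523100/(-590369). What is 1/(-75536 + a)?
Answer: -590369/44594635884 ≈ -1.3239e-5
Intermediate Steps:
a = -523100/590369 (a = 523100*(-1/590369) = -523100/590369 ≈ -0.88606)
1/(-75536 + a) = 1/(-75536 - 523100/590369) = 1/(-44594635884/590369) = -590369/44594635884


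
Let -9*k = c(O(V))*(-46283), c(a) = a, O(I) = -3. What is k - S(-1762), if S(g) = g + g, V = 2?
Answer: -35711/3 ≈ -11904.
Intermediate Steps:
S(g) = 2*g
k = -46283/3 (k = -(-1)*(-46283)/3 = -⅑*138849 = -46283/3 ≈ -15428.)
k - S(-1762) = -46283/3 - 2*(-1762) = -46283/3 - 1*(-3524) = -46283/3 + 3524 = -35711/3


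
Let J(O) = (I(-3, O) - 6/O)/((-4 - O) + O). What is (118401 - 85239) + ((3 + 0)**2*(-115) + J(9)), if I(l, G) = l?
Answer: 385535/12 ≈ 32128.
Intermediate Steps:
J(O) = 3/4 + 3/(2*O) (J(O) = (-3 - 6/O)/((-4 - O) + O) = (-3 - 6/O)/(-4) = (-3 - 6/O)*(-1/4) = 3/4 + 3/(2*O))
(118401 - 85239) + ((3 + 0)**2*(-115) + J(9)) = (118401 - 85239) + ((3 + 0)**2*(-115) + (3/4)*(2 + 9)/9) = 33162 + (3**2*(-115) + (3/4)*(1/9)*11) = 33162 + (9*(-115) + 11/12) = 33162 + (-1035 + 11/12) = 33162 - 12409/12 = 385535/12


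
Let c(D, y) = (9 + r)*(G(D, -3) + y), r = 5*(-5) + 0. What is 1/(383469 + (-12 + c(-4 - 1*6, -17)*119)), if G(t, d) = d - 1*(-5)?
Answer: 1/412017 ≈ 2.4271e-6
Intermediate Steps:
r = -25 (r = -25 + 0 = -25)
G(t, d) = 5 + d (G(t, d) = d + 5 = 5 + d)
c(D, y) = -32 - 16*y (c(D, y) = (9 - 25)*((5 - 3) + y) = -16*(2 + y) = -32 - 16*y)
1/(383469 + (-12 + c(-4 - 1*6, -17)*119)) = 1/(383469 + (-12 + (-32 - 16*(-17))*119)) = 1/(383469 + (-12 + (-32 + 272)*119)) = 1/(383469 + (-12 + 240*119)) = 1/(383469 + (-12 + 28560)) = 1/(383469 + 28548) = 1/412017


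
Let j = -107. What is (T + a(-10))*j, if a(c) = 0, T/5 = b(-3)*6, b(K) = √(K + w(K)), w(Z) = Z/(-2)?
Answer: -1605*I*√6 ≈ -3931.4*I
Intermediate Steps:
w(Z) = -Z/2 (w(Z) = Z*(-½) = -Z/2)
b(K) = √2*√K/2 (b(K) = √(K - K/2) = √(K/2) = √2*√K/2)
T = 15*I*√6 (T = 5*((√2*√(-3)/2)*6) = 5*((√2*(I*√3)/2)*6) = 5*((I*√6/2)*6) = 5*(3*I*√6) = 15*I*√6 ≈ 36.742*I)
(T + a(-10))*j = (15*I*√6 + 0)*(-107) = (15*I*√6)*(-107) = -1605*I*√6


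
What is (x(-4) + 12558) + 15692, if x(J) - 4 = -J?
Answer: 28258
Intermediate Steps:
x(J) = 4 - J
(x(-4) + 12558) + 15692 = ((4 - 1*(-4)) + 12558) + 15692 = ((4 + 4) + 12558) + 15692 = (8 + 12558) + 15692 = 12566 + 15692 = 28258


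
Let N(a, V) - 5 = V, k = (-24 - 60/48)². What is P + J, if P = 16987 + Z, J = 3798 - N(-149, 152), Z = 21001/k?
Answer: 210762244/10201 ≈ 20661.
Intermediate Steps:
k = 10201/16 (k = (-24 - 60*1/48)² = (-24 - 5/4)² = (-101/4)² = 10201/16 ≈ 637.56)
N(a, V) = 5 + V
Z = 336016/10201 (Z = 21001/(10201/16) = 21001*(16/10201) = 336016/10201 ≈ 32.940)
J = 3641 (J = 3798 - (5 + 152) = 3798 - 1*157 = 3798 - 157 = 3641)
P = 173620403/10201 (P = 16987 + 336016/10201 = 173620403/10201 ≈ 17020.)
P + J = 173620403/10201 + 3641 = 210762244/10201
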